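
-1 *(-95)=95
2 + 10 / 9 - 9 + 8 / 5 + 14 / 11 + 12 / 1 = 4447 / 495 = 8.98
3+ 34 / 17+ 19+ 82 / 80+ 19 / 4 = 1191 / 40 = 29.78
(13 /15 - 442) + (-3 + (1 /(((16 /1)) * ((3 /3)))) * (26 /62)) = -3304157 /7440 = -444.11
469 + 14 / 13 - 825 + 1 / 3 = -354.59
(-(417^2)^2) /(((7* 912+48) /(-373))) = 1753505029.81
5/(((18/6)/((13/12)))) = 65/36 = 1.81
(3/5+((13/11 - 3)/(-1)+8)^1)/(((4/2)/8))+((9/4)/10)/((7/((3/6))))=256803/6160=41.69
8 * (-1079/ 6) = -4316/ 3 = -1438.67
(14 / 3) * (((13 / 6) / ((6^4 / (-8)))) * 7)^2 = 57967 / 1417176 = 0.04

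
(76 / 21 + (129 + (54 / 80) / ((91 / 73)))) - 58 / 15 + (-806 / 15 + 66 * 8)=6590881 / 10920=603.56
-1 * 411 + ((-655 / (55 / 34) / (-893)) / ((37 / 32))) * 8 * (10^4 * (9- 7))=22655101639 / 363451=62333.30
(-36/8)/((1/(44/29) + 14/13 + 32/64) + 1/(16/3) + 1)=-3432/2611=-1.31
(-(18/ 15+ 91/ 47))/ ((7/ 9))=-6633/ 1645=-4.03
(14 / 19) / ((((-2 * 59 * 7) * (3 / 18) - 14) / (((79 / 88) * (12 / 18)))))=-79 / 27170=-0.00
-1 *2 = -2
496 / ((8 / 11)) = 682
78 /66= 13 /11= 1.18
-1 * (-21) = 21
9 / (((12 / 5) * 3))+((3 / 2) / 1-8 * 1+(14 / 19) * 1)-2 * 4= -951 / 76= -12.51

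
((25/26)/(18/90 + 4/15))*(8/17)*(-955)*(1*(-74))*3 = 318015000/1547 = 205568.84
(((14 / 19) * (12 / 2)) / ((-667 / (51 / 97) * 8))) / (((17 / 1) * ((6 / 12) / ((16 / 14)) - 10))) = 56 / 20897777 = 0.00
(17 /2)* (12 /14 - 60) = -3519 /7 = -502.71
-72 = -72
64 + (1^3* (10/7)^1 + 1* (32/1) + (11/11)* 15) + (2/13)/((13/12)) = 133171/1183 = 112.57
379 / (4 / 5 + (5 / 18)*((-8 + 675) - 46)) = 3790 / 1733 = 2.19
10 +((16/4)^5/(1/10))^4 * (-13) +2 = -142936511610879988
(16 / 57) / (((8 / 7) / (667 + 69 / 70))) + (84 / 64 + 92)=61771 / 240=257.38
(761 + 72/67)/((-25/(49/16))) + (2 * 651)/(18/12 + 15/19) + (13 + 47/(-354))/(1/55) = 162743259697/137564400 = 1183.03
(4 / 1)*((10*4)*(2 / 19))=320 / 19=16.84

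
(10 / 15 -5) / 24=-13 / 72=-0.18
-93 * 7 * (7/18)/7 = -36.17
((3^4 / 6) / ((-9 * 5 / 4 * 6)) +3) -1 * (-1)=19 / 5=3.80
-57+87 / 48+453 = 6365 / 16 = 397.81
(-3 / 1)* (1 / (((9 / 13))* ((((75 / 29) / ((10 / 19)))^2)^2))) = -0.01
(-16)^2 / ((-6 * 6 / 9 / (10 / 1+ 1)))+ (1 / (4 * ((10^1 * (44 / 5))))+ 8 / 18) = -2228855 / 3168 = -703.55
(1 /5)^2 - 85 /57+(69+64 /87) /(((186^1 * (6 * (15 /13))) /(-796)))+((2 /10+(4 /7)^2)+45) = 1639808839 /1694862225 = 0.97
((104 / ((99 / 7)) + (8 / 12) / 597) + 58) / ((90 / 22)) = 429184 / 26865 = 15.98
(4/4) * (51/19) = 51/19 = 2.68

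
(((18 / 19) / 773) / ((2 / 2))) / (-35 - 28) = -2 / 102809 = -0.00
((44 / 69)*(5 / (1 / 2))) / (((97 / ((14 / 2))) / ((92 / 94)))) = 6160 / 13677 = 0.45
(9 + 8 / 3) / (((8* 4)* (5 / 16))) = 7 / 6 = 1.17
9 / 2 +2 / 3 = 31 / 6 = 5.17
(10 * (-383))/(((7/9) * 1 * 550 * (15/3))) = -3447/1925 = -1.79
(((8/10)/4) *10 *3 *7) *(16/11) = 672/11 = 61.09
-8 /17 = -0.47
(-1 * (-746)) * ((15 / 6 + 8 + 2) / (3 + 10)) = 9325 / 13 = 717.31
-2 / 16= -1 / 8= -0.12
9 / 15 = 3 / 5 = 0.60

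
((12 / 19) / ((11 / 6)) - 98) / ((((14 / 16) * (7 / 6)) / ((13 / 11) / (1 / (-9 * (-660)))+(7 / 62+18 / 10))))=-213256056624 / 317471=-671733.97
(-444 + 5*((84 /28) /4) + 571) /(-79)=-1.66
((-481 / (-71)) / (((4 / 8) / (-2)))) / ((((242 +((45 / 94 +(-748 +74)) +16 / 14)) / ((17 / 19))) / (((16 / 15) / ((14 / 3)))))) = 24596416 / 1910109805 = 0.01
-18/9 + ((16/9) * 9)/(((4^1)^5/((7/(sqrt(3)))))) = -2 + 7 * sqrt(3)/192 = -1.94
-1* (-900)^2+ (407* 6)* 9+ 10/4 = -1576039/2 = -788019.50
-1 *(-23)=23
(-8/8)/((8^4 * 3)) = -1/12288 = -0.00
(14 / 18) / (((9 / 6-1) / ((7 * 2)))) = 196 / 9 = 21.78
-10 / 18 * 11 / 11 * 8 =-4.44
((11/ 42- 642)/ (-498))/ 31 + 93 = 60327781/ 648396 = 93.04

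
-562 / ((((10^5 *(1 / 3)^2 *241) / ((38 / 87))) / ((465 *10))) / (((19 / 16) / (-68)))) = 28302039 / 3802016000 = 0.01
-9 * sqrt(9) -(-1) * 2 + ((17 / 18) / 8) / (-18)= -64817 / 2592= -25.01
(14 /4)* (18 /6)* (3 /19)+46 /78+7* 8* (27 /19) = 121267 /1482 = 81.83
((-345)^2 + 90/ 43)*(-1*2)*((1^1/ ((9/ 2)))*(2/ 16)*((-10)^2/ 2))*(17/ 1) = -241691125/ 43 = -5620723.84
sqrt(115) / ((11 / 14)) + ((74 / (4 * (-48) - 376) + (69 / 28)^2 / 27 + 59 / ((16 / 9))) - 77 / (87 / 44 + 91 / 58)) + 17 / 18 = 14183448199 / 1133458200 + 14 * sqrt(115) / 11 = 26.16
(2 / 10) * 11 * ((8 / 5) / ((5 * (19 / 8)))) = 704 / 2375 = 0.30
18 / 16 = 9 / 8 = 1.12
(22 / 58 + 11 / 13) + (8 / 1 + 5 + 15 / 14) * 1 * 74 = 2751187 / 2639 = 1042.51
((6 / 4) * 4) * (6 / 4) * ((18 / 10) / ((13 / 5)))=81 / 13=6.23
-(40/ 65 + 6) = -86/ 13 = -6.62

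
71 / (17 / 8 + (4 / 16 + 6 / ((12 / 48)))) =568 / 211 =2.69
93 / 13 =7.15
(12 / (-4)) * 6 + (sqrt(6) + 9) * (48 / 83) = -1062 / 83 + 48 * sqrt(6) / 83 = -11.38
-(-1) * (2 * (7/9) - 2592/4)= -5818/9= -646.44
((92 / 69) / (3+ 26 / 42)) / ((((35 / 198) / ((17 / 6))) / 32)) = 17952 / 95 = 188.97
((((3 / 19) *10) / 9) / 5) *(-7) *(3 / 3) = -14 / 57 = -0.25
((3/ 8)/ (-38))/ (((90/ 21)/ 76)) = -7/ 40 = -0.18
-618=-618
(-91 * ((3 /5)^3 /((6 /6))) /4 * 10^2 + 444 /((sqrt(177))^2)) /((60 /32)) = -1153784 /4425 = -260.74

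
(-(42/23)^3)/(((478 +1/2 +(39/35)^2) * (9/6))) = -40336800/4766896763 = -0.01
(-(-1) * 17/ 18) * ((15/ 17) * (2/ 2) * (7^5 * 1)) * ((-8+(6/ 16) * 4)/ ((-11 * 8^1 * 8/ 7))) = 7647185/ 8448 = 905.21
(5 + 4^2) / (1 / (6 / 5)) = 126 / 5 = 25.20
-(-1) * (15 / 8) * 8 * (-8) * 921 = -110520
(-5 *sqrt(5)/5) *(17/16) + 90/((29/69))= 211.76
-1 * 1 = -1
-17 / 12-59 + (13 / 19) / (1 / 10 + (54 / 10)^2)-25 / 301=-867427375 / 14343252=-60.48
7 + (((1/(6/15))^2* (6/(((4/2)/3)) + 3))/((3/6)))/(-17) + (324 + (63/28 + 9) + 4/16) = 11345/34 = 333.68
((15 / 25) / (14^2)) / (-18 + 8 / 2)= -3 / 13720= -0.00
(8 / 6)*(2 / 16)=1 / 6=0.17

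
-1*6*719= -4314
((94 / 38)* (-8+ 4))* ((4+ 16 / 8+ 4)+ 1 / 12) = -5687 / 57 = -99.77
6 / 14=0.43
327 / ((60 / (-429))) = -46761 / 20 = -2338.05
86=86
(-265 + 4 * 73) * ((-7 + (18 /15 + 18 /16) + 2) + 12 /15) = -405 /8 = -50.62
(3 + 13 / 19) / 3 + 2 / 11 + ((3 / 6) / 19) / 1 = 1.44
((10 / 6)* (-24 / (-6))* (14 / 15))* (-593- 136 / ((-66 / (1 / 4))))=-1094912 / 297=-3686.57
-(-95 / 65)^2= -361 / 169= -2.14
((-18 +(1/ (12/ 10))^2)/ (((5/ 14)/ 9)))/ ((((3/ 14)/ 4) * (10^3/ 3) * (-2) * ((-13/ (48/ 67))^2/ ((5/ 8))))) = 2197944/ 94830125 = 0.02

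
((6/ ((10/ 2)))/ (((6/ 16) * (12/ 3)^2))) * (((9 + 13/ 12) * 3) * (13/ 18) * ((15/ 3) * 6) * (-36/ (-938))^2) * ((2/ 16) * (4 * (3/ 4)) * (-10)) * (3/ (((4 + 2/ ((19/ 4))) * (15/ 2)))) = -806949/ 12317816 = -0.07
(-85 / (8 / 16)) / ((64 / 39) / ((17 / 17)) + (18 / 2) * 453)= -6630 / 159067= -0.04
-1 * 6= -6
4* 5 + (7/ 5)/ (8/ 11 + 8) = 9677/ 480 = 20.16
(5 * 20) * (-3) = -300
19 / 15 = 1.27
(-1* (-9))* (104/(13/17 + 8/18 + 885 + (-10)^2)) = 71604/75445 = 0.95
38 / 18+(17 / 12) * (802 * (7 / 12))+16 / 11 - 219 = 39365 / 88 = 447.33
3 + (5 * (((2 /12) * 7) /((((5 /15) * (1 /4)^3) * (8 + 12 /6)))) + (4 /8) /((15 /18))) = 578 /5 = 115.60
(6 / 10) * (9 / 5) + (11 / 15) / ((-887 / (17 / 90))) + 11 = 14465009 / 1197450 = 12.08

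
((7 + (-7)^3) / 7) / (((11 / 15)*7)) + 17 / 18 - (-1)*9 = 823 / 1386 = 0.59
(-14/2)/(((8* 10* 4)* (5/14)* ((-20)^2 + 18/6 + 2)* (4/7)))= -343/1296000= -0.00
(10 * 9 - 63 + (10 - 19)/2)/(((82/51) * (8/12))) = 20.99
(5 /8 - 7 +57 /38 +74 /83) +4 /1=11 /664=0.02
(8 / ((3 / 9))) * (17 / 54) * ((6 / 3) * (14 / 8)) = 238 / 9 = 26.44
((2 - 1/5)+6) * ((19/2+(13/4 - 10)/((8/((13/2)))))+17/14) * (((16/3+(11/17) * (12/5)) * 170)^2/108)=1956696313/3780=517644.53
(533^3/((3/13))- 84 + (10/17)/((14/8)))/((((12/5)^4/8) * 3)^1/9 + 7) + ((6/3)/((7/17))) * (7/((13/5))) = 146403673939945/1870323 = 78277214.12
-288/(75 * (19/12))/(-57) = 384/9025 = 0.04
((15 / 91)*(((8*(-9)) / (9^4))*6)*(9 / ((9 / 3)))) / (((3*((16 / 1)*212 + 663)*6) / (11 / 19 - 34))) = 5080 / 340739217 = 0.00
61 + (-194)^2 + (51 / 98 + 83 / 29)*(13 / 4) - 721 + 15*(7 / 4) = 420766547 / 11368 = 37013.24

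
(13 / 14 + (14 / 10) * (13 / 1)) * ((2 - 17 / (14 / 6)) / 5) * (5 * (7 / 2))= -49543 / 140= -353.88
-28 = -28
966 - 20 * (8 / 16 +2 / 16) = 1907 / 2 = 953.50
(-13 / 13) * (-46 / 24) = 23 / 12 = 1.92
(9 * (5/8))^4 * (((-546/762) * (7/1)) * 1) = -2612098125/520192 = -5021.41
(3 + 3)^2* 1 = 36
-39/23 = -1.70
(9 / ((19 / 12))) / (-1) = -5.68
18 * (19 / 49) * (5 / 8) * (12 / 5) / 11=513 / 539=0.95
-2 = -2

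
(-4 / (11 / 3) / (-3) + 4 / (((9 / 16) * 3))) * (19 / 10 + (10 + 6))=72674 / 1485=48.94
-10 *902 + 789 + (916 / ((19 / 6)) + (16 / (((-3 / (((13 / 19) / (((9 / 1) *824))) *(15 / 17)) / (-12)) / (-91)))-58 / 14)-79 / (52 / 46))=-145613961029 / 18164874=-8016.24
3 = 3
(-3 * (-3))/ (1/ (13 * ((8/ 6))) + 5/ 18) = 4212/ 157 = 26.83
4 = 4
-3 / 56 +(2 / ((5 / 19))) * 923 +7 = 1966089 / 280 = 7021.75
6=6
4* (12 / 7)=48 / 7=6.86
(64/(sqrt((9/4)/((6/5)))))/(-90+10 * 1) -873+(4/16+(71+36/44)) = -35241/44 -8 * sqrt(30)/75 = -801.52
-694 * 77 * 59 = -3152842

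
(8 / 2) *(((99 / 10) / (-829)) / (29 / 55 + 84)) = -2178 / 3854021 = -0.00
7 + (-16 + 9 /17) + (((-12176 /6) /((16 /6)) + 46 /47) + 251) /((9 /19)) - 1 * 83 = -8385217 /7191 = -1166.07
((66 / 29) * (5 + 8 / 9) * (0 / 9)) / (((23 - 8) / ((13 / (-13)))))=0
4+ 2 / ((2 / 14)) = 18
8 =8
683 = 683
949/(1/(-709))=-672841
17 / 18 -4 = -55 / 18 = -3.06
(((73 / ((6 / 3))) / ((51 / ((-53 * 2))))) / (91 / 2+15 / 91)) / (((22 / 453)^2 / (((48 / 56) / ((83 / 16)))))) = -165142353168 / 1418945341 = -116.38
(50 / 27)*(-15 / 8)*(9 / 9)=-125 / 36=-3.47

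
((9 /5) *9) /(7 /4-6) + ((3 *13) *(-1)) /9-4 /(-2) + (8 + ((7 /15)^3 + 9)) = 628631 /57375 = 10.96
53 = 53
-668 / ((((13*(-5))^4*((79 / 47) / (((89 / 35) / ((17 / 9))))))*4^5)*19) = -6287049 / 4081229807200000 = -0.00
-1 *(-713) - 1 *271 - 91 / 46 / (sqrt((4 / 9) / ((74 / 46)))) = 442 - 273 *sqrt(851) / 2116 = 438.24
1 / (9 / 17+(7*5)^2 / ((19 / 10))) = 323 / 208421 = 0.00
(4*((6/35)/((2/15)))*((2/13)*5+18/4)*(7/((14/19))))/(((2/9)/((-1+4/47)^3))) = -16763494401/18895786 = -887.16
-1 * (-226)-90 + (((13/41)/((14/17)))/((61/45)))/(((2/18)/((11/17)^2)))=81589433/595238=137.07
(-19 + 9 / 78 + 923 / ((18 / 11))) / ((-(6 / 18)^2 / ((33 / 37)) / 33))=-69461865 / 481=-144411.36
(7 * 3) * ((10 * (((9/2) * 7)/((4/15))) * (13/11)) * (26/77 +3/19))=133599375/9196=14527.99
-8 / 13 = -0.62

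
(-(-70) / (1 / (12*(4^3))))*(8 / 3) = 143360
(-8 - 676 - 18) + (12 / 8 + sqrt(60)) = -1401 / 2 + 2* sqrt(15) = -692.75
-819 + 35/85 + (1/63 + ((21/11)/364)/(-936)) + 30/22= -52065715045/63711648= -817.21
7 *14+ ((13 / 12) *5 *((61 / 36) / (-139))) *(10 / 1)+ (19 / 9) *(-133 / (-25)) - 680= -428914753 / 750600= -571.43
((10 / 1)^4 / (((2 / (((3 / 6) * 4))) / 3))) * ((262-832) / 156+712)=276255000 / 13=21250384.62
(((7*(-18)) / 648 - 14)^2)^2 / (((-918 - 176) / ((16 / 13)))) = -68184176641 / 1492968672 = -45.67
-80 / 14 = -40 / 7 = -5.71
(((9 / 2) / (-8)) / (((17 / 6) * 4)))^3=-19683 / 160989184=-0.00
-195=-195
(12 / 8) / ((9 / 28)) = 14 / 3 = 4.67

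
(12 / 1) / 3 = 4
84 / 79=1.06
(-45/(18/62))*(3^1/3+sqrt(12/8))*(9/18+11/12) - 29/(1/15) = -7855/12 - 2635*sqrt(6)/24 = -923.52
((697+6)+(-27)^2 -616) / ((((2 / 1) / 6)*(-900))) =-68 / 25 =-2.72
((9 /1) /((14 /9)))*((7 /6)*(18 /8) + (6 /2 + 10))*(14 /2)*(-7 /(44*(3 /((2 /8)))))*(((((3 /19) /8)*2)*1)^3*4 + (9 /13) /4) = -5841871875 /4017508352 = -1.45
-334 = -334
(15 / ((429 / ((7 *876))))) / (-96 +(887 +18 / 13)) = 30660 / 113311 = 0.27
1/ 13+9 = 118/ 13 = 9.08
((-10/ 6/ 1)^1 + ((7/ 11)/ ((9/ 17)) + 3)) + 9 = 1142/ 99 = 11.54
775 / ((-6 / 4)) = -1550 / 3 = -516.67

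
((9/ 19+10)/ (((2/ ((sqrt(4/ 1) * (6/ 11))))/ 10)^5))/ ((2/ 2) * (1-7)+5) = -154742400000/ 3059969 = -50569.92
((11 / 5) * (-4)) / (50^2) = -11 / 3125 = -0.00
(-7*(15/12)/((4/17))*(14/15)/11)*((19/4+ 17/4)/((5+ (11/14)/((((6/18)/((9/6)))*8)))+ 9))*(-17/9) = 396508/106755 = 3.71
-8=-8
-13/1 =-13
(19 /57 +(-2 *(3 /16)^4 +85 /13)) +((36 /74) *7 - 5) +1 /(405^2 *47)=5.27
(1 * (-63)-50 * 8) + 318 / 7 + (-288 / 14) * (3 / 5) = -15047 / 35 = -429.91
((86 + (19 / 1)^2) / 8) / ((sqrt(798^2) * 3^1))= 149 / 6384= 0.02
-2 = -2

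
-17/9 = -1.89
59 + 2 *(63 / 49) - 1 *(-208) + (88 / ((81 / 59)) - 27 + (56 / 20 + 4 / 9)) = 878608 / 2835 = 309.91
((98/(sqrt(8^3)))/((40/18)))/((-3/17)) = -2499 *sqrt(2)/320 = -11.04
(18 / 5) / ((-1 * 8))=-9 / 20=-0.45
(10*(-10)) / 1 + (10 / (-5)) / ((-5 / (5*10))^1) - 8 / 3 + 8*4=-152 / 3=-50.67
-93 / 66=-31 / 22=-1.41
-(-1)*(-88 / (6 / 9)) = -132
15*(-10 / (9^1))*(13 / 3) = -72.22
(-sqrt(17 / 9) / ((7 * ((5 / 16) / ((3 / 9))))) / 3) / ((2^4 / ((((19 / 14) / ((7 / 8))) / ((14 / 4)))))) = -152 * sqrt(17) / 324135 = -0.00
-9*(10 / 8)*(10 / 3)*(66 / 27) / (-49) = 275 / 147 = 1.87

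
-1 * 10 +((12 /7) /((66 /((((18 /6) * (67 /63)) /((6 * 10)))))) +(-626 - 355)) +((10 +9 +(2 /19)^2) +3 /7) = -17014047503 /17512110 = -971.56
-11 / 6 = -1.83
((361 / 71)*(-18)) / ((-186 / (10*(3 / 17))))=32490 / 37417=0.87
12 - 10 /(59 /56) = 148 /59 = 2.51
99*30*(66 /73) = 196020 /73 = 2685.21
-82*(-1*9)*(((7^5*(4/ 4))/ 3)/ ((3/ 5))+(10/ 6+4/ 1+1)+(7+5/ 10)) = 6901325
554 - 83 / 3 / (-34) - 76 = 48839 / 102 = 478.81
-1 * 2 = -2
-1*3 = -3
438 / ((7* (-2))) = -219 / 7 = -31.29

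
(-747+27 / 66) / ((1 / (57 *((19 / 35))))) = -23101.66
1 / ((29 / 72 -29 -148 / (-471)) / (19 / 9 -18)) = 179608 / 319711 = 0.56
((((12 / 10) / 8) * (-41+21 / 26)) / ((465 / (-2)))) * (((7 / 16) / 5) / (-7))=-209 / 644800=-0.00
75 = 75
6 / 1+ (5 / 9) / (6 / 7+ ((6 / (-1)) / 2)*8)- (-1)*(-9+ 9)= 8713 / 1458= 5.98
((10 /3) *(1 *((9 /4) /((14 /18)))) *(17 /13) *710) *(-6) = -4888350 /91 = -53718.13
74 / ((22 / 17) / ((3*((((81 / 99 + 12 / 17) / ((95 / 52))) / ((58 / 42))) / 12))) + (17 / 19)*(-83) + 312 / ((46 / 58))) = 26484822 / 117283787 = 0.23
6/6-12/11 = -1/11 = -0.09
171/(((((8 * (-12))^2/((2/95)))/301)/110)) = 3311/256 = 12.93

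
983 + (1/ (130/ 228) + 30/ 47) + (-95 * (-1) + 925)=6126473/ 3055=2005.39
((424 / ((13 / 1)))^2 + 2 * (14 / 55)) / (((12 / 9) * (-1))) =-7419309 / 9295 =-798.20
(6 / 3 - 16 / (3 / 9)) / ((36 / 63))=-161 / 2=-80.50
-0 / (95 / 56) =0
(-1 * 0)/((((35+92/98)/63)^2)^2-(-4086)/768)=0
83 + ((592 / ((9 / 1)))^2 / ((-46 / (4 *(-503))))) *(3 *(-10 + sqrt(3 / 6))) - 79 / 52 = -183332096503 / 32292 + 176283392 *sqrt(2) / 621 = -5275869.37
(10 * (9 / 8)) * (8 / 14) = 45 / 7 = 6.43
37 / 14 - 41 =-38.36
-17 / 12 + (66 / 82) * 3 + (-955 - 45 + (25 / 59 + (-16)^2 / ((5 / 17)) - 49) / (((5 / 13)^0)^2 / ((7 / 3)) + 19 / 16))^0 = 983 / 492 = 2.00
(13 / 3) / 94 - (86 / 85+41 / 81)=-952559 / 647190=-1.47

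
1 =1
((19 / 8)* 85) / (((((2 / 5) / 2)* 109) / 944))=8741.74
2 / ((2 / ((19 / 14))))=19 / 14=1.36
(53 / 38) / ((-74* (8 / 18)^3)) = -38637 / 179968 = -0.21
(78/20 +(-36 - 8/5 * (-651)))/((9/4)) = 1346/3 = 448.67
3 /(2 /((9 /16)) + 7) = 27 /95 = 0.28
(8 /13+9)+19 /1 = 28.62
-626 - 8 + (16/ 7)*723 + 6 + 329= 9475/ 7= 1353.57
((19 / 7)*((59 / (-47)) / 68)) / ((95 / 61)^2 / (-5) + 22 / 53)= 0.72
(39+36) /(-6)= -25 /2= -12.50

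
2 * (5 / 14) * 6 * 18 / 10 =7.71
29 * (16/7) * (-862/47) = -399968/329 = -1215.71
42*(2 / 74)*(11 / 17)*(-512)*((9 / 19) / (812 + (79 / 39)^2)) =-3238050816 / 14834692643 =-0.22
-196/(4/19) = -931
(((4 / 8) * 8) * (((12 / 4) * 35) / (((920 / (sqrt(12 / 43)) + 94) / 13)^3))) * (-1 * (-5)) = 0.00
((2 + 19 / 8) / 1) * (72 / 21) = 15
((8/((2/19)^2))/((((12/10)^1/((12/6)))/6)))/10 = 722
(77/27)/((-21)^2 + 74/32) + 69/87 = 4440481/5553819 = 0.80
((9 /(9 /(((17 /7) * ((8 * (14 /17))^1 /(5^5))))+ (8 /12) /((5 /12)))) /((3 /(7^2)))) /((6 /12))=23520 /140753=0.17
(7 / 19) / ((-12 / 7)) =-49 / 228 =-0.21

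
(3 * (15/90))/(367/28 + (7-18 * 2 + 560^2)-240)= 14/8773635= 0.00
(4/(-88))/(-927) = 1/20394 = 0.00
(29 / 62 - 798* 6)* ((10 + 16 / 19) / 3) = -30573181 / 1767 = -17302.31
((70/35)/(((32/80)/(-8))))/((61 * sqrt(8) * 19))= -10 * sqrt(2)/1159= -0.01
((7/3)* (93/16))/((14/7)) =217/32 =6.78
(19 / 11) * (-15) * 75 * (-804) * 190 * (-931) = -3039943095000 / 11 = -276358463181.82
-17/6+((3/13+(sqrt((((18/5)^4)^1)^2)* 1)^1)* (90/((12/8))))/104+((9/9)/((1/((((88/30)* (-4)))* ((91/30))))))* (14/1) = -76824727/190125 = -404.07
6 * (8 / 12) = 4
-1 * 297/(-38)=297/38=7.82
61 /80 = 0.76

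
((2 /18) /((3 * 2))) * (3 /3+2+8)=0.20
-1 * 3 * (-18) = 54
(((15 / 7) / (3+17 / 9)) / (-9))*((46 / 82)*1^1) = -345 / 12628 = -0.03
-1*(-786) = 786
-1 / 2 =-0.50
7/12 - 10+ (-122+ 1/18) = -4729/36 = -131.36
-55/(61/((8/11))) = -40/61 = -0.66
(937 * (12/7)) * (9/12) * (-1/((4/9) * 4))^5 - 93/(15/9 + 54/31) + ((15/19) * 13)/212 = -222773255816379/2343077675008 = -95.08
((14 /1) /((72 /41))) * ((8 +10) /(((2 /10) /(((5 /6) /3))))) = 7175 /36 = 199.31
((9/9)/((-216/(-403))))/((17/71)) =28613/3672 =7.79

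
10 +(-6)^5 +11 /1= -7755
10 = 10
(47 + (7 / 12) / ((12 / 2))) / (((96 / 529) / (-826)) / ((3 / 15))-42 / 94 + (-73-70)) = -0.33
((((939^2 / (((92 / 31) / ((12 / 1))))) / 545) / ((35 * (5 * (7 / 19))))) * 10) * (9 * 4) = 112176072504 / 3071075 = 36526.65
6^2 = 36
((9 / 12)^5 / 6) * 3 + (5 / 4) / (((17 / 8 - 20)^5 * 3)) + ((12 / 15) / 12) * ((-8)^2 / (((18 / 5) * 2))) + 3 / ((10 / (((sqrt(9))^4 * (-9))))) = -3603943714925389333 / 16532704680560640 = -217.99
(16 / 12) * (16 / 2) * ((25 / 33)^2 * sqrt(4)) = 40000 / 3267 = 12.24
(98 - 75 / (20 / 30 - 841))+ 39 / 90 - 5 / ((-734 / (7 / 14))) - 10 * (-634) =357418158917 / 55512420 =6438.53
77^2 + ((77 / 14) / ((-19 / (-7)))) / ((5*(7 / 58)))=563574 / 95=5932.36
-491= -491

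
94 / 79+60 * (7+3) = 47494 / 79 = 601.19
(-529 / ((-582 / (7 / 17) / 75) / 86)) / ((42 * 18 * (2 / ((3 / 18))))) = 568675 / 2137104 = 0.27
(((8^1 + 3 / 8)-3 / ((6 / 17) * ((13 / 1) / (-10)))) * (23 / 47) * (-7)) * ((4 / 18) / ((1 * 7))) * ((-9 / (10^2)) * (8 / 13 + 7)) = 75141 / 67600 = 1.11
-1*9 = -9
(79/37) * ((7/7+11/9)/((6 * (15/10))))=0.53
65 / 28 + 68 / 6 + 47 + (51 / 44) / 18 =37403 / 616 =60.72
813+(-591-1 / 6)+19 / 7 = 9431 / 42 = 224.55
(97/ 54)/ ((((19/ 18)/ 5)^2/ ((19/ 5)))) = 153.16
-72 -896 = -968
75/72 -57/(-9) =59/8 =7.38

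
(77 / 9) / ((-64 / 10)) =-385 / 288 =-1.34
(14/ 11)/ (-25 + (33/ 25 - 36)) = -175/ 8206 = -0.02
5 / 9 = 0.56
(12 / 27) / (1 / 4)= 16 / 9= 1.78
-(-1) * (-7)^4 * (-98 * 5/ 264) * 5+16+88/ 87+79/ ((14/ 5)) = -198618935/ 8932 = -22236.78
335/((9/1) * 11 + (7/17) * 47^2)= 5695/17146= 0.33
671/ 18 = 37.28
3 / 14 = 0.21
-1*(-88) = 88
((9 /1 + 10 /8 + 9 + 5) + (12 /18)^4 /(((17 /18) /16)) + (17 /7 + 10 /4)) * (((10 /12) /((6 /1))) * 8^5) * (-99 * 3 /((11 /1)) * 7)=-1426810880 /51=-27976683.92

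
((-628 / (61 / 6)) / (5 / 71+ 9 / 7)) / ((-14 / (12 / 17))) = 802584 / 349469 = 2.30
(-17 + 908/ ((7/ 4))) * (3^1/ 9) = 1171/ 7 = 167.29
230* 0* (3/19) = 0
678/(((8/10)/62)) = 52545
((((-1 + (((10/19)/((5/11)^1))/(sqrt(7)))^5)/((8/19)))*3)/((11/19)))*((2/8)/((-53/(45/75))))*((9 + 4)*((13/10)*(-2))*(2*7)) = -3843567/233200 + 44537922*sqrt(7)/445320575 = -16.22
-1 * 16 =-16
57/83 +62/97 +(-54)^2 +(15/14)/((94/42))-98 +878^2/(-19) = -542854172393/14379086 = -37753.04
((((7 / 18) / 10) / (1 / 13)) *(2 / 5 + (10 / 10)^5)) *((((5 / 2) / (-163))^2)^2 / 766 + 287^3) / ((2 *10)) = 43427320884576632406767 / 51909927256896000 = 836589.90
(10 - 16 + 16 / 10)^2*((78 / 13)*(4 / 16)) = 726 / 25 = 29.04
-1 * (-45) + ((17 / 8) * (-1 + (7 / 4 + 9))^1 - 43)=727 / 32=22.72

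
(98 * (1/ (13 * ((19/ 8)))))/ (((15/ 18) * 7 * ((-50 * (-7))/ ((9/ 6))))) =72/ 30875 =0.00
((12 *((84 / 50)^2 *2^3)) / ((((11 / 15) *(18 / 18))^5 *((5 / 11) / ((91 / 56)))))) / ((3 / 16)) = 356638464 / 14641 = 24358.89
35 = 35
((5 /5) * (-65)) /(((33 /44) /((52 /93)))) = -13520 /279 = -48.46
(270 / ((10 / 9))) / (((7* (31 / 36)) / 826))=33298.84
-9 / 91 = -0.10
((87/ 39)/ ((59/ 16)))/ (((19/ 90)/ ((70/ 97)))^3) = 116021808000000/ 4801438490069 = 24.16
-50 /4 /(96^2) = -25 /18432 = -0.00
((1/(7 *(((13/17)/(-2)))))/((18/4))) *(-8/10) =0.07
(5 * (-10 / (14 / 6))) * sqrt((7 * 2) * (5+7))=-300 * sqrt(42) / 7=-277.75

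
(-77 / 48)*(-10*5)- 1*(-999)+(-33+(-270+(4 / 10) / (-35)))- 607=710627 / 4200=169.20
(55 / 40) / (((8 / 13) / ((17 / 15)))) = 2431 / 960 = 2.53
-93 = -93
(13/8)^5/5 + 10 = 12.27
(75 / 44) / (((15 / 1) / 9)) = 45 / 44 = 1.02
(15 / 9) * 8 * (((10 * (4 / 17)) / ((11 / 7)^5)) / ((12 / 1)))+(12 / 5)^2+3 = 5564405857 / 616020075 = 9.03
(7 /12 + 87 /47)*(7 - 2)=6865 /564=12.17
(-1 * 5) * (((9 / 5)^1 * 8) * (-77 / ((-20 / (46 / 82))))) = -31878 / 205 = -155.50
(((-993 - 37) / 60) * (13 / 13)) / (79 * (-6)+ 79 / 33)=1133 / 31126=0.04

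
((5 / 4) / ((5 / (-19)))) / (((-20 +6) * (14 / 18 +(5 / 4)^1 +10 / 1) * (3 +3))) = 57 / 12124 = 0.00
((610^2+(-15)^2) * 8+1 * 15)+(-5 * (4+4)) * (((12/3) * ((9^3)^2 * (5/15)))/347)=1005235885/347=2896933.39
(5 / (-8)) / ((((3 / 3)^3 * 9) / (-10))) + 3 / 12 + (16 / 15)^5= 3531527 / 1518750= 2.33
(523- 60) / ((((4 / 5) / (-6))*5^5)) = -1389 / 1250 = -1.11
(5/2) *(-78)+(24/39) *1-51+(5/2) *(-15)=-282.88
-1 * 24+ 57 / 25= -543 / 25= -21.72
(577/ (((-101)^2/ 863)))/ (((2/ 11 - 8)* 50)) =-0.12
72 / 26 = 36 / 13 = 2.77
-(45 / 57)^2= -225 / 361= -0.62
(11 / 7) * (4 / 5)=44 / 35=1.26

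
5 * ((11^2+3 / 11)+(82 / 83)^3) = 611.19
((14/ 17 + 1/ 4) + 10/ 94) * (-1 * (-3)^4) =-305451/ 3196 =-95.57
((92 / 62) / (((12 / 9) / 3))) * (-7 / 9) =-161 / 62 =-2.60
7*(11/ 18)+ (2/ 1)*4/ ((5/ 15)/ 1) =509/ 18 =28.28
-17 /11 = -1.55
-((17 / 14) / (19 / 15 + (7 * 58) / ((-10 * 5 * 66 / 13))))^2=-21855625 / 1640961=-13.32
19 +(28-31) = 16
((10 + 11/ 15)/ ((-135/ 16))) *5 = -2576/ 405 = -6.36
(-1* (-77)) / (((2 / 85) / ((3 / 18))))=6545 / 12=545.42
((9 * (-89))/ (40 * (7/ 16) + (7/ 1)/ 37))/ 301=-59274/ 394009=-0.15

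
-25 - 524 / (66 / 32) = -9209 / 33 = -279.06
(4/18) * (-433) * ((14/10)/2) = -3031/45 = -67.36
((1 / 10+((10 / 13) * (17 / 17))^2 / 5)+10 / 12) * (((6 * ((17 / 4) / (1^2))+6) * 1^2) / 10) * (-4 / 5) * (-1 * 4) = 223944 / 21125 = 10.60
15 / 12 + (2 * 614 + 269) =5993 / 4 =1498.25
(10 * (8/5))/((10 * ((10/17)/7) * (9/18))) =952/25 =38.08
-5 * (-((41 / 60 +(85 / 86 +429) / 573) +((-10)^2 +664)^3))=219752158874843 / 98556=2229718727.17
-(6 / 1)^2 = -36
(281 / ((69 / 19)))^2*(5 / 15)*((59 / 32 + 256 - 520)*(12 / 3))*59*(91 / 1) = -1283877063002261 / 114264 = -11236059152.51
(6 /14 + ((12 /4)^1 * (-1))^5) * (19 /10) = -16131 /35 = -460.89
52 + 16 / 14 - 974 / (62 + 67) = 41170 / 903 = 45.59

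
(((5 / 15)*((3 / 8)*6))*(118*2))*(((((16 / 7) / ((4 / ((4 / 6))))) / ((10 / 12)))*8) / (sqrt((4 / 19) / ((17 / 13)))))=11328*sqrt(4199) / 455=1613.30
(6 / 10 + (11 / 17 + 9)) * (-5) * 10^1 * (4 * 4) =-139360 / 17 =-8197.65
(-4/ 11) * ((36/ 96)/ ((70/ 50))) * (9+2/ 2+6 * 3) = -30/ 11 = -2.73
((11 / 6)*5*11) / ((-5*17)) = -1.19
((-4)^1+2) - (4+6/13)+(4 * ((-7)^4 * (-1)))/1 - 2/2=-124949/13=-9611.46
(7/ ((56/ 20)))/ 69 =5/ 138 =0.04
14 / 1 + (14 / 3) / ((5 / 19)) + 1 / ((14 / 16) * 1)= 3452 / 105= 32.88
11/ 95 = 0.12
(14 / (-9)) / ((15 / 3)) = -14 / 45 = -0.31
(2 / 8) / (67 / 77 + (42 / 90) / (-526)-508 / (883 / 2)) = -268224495 / 301892254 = -0.89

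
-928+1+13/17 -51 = -16613/17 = -977.24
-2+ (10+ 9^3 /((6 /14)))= 1709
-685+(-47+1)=-731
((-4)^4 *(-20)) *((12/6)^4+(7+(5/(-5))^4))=-122880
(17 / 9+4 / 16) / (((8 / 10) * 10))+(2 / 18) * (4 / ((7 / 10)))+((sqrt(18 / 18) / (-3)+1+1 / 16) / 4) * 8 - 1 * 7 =-9353 / 2016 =-4.64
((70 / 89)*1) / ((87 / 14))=980 / 7743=0.13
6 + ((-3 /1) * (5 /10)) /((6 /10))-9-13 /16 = -101 /16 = -6.31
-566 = -566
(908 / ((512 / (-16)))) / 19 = -227 / 152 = -1.49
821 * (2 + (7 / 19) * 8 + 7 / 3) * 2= 681430 / 57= 11954.91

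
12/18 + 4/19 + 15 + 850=49355/57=865.88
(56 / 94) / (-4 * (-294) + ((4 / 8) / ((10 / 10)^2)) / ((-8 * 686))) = 307328 / 606665425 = 0.00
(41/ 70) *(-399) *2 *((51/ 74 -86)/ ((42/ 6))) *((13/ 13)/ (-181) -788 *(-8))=35909599.50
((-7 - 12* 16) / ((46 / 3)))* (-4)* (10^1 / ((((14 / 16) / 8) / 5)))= 3820800 / 161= 23731.68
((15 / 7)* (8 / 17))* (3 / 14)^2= 270 / 5831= 0.05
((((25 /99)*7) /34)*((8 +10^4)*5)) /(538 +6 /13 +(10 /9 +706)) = 14230125 /6812971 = 2.09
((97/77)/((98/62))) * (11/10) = 3007/3430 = 0.88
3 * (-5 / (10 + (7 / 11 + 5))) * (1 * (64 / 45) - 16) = 1804 / 129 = 13.98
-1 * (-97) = 97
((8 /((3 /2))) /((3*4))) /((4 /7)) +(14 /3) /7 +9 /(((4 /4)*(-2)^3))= 23 /72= 0.32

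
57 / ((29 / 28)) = 55.03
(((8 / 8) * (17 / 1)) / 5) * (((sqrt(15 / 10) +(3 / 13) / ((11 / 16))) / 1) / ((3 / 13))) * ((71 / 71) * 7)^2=13328 / 55 +10829 * sqrt(6) / 30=1126.51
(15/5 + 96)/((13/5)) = 495/13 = 38.08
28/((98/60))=120/7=17.14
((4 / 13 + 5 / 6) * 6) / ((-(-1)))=89 / 13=6.85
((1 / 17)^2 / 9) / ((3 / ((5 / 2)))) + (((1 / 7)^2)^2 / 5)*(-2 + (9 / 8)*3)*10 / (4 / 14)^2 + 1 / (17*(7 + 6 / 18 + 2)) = 0.02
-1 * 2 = -2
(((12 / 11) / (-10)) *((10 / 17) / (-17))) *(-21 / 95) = -252 / 302005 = -0.00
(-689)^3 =-327082769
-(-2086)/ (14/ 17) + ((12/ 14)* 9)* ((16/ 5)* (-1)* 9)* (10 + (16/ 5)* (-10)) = 259727/ 35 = 7420.77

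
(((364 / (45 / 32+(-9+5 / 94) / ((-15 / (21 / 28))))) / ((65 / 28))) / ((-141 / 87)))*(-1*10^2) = 5219.54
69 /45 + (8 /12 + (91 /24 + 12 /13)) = 10787 /1560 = 6.91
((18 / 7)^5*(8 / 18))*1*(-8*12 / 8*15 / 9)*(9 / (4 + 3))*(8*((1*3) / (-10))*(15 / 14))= 2720977920 / 823543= 3303.99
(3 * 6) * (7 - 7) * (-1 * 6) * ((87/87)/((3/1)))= 0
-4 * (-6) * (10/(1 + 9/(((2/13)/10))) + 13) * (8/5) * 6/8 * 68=37346688/1465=25492.62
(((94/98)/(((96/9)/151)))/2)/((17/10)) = 106455/26656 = 3.99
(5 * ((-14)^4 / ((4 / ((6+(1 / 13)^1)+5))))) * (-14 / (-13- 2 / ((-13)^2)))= 572309.30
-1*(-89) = 89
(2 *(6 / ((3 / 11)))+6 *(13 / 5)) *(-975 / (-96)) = 9685 / 16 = 605.31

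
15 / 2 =7.50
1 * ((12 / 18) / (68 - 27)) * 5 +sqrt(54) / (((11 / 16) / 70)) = 10 / 123 +3360 * sqrt(6) / 11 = 748.29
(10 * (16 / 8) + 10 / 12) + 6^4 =7901 / 6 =1316.83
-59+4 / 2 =-57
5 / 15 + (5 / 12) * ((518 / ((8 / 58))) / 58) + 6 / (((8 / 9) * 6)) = 455 / 16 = 28.44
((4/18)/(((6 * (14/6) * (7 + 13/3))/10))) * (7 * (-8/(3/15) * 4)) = -800/51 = -15.69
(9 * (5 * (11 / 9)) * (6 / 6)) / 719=0.08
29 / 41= 0.71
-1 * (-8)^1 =8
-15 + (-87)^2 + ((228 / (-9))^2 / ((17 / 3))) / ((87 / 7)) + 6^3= 34515922 / 4437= 7779.11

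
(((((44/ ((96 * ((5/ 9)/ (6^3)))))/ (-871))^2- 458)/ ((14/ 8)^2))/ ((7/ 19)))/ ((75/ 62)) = -163707047684512/ 487900993125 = -335.53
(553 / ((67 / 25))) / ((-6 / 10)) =-69125 / 201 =-343.91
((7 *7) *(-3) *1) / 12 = -49 / 4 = -12.25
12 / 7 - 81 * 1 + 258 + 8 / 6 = 3781 / 21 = 180.05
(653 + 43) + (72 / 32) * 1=2793 / 4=698.25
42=42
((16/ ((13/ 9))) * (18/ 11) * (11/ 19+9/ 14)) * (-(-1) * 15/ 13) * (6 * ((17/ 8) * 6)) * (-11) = -37179000/ 1729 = -21503.18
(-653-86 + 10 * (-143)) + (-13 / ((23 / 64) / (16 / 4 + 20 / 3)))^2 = 146715.14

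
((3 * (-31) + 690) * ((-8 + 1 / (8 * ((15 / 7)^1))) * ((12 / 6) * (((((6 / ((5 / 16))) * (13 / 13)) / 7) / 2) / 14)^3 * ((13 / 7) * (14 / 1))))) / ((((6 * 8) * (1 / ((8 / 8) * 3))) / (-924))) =140587596864 / 10504375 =13383.72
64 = 64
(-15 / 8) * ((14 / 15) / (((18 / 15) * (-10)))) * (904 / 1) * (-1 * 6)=-791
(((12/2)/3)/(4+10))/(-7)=-1/49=-0.02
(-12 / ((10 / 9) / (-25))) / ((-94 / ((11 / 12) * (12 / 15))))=-99 / 47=-2.11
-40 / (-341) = 40 / 341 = 0.12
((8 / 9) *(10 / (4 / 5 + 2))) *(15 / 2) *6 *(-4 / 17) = -4000 / 119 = -33.61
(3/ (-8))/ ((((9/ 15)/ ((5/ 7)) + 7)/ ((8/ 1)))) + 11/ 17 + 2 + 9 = 37533/ 3332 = 11.26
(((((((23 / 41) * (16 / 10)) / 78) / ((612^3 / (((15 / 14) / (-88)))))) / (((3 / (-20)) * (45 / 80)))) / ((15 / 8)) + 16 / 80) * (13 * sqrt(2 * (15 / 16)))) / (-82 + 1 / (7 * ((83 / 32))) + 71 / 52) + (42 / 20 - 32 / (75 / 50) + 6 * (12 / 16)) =-221 / 15 - 12846910253568313 * sqrt(30) / 1592612449331902515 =-14.78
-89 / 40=-2.22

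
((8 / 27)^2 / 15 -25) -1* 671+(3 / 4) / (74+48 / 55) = -125361580237 / 180121320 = -695.98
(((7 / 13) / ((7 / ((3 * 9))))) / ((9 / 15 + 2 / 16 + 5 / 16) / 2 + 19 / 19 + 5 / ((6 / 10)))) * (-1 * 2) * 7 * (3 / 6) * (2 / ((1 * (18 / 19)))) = -191520 / 61477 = -3.12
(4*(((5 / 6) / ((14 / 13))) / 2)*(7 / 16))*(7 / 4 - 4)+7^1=701 / 128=5.48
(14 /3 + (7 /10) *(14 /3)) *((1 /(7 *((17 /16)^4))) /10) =32768 /368475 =0.09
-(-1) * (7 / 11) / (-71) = -0.01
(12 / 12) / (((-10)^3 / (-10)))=1 / 100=0.01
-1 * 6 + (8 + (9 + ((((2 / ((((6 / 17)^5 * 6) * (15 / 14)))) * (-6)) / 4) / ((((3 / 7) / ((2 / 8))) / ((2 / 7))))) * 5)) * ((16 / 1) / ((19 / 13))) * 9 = -98384867 / 18468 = -5327.32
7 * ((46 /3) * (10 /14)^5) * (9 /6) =71875 /2401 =29.94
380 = 380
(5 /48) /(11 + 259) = 1 /2592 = 0.00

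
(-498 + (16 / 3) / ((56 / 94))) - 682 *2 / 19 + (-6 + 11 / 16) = -3614299 / 6384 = -566.15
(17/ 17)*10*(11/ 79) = 110/ 79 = 1.39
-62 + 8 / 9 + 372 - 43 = 2411 / 9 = 267.89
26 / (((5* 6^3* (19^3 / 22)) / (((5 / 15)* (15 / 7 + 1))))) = 1573 / 19445265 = 0.00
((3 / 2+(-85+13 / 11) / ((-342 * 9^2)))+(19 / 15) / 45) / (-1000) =-11664559 / 7618050000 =-0.00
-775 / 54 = -14.35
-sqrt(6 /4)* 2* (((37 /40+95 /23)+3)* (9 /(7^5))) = -0.01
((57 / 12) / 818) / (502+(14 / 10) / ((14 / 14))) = 95 / 8235624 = 0.00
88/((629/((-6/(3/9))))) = -1584/629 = -2.52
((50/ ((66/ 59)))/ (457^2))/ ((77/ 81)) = 39825/ 176895103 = 0.00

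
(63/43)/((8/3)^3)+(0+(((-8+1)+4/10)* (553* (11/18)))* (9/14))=-157829703/110080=-1433.77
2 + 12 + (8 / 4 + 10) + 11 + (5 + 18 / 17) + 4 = 800 / 17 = 47.06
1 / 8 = 0.12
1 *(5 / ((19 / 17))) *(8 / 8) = 85 / 19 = 4.47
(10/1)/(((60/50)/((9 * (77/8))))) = 721.88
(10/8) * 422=1055/2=527.50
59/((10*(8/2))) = 59/40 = 1.48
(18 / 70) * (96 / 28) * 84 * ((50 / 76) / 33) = 2160 / 1463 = 1.48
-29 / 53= -0.55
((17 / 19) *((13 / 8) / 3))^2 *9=48841 / 23104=2.11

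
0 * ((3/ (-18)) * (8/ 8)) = 0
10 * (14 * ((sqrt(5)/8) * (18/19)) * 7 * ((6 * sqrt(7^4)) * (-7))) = -4537890 * sqrt(5)/19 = -534054.24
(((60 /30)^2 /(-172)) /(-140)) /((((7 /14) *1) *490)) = 0.00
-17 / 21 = -0.81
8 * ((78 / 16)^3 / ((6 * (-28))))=-19773 / 3584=-5.52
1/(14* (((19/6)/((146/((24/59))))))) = 4307/532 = 8.10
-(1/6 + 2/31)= -0.23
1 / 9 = 0.11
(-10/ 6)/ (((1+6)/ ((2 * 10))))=-4.76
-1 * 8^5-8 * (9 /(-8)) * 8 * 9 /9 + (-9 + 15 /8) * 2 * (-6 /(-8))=-523307 /16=-32706.69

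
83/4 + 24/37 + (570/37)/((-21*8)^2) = 3724487/174048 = 21.40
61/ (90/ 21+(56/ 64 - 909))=-3416/ 50615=-0.07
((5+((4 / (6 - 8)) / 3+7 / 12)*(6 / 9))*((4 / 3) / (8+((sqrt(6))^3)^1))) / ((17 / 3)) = 0.05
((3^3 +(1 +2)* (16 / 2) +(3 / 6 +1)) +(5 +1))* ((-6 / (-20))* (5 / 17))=351 / 68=5.16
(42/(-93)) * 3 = -42/31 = -1.35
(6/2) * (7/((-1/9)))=-189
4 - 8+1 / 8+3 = -7 / 8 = -0.88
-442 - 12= -454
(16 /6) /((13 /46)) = 368 /39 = 9.44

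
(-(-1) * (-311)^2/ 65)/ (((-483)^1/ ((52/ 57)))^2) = 20117968/ 3789779805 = 0.01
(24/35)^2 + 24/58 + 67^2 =4489.88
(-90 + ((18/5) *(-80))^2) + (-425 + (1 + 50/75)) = 247292/3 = 82430.67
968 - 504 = 464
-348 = -348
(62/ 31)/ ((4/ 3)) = 3/ 2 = 1.50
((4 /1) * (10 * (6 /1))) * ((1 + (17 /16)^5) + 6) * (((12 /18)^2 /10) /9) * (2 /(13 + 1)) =973321 /688128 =1.41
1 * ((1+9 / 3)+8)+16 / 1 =28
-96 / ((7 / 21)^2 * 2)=-432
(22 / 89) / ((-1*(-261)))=22 / 23229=0.00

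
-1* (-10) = 10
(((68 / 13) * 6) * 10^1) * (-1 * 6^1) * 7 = -171360 / 13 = -13181.54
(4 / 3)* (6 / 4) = 2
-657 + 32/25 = -16393/25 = -655.72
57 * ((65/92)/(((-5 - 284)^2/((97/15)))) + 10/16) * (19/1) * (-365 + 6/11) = -41705760848483/169046504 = -246711.76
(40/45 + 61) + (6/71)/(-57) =751375/12141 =61.89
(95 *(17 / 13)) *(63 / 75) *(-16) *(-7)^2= -5317872 / 65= -81813.42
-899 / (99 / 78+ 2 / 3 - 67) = 2418 / 175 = 13.82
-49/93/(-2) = 49/186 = 0.26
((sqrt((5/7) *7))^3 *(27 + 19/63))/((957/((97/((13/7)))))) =834200 *sqrt(5)/111969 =16.66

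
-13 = -13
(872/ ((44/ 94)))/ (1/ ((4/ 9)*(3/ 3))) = 81968/ 99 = 827.96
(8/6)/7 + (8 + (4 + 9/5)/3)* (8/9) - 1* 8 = 964/945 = 1.02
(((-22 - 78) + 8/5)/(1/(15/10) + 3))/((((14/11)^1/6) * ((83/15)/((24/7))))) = -318816/4067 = -78.39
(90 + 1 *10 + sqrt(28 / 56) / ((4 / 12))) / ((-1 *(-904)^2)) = -25 / 204304-3 *sqrt(2) / 1634432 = -0.00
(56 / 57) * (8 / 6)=224 / 171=1.31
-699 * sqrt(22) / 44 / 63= -233 * sqrt(22) / 924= -1.18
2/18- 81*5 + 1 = -3635/9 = -403.89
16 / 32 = 0.50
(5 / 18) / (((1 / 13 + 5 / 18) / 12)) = 9.40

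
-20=-20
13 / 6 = 2.17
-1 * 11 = -11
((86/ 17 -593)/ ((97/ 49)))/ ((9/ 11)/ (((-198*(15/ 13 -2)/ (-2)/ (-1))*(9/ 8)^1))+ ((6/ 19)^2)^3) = -276007605325427745/ 8989793685352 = -30702.33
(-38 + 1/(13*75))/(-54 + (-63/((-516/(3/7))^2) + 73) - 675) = 7672403312/132453493575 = 0.06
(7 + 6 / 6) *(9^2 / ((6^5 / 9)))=0.75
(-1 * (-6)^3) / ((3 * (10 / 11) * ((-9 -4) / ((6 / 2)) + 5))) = 594 / 5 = 118.80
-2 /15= -0.13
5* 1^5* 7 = 35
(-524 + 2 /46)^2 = 145226601 /529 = 274530.44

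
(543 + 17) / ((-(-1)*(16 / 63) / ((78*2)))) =343980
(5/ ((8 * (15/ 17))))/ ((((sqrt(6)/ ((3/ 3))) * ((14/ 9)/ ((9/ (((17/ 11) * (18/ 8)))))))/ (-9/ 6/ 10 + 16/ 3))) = 3421 * sqrt(6)/ 3360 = 2.49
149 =149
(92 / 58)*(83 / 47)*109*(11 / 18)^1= 2288891 / 12267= 186.59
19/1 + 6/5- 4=81/5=16.20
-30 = -30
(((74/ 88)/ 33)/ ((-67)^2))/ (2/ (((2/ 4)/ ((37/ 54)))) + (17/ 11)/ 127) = 42291/ 20509468892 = 0.00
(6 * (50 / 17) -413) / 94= -143 / 34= -4.21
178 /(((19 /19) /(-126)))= -22428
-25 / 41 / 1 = -25 / 41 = -0.61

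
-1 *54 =-54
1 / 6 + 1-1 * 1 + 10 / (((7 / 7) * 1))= 10.17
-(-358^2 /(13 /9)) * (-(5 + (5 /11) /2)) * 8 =-530598960 /143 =-3710482.24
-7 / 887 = -0.01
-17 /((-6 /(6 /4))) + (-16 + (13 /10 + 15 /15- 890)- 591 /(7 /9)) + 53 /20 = -57983 /35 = -1656.66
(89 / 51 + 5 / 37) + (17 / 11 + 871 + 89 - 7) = 19852528 / 20757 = 956.43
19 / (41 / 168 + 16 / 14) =3192 / 233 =13.70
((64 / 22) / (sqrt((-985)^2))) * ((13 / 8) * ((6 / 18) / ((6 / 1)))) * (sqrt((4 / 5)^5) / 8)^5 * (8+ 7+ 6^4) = 11634688 * sqrt(5) / 39678955078125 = 0.00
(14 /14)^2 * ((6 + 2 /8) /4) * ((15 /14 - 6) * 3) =-5175 /224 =-23.10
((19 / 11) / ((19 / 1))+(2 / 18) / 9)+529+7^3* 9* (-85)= -233322514 / 891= -261865.90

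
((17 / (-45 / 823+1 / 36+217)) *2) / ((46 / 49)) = 24680124 / 147855017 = 0.17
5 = 5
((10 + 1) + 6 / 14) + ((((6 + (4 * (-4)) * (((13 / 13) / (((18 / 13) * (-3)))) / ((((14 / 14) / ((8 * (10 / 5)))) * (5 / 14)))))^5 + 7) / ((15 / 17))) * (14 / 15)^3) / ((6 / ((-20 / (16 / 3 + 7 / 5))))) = -5316022680597642747630483872 / 64196785716328125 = -82808237535.26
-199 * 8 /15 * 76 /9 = -120992 /135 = -896.24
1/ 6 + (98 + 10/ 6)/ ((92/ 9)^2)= 1237/ 1104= 1.12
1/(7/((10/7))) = 10/49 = 0.20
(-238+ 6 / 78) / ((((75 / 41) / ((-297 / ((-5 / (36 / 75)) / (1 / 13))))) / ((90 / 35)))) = -2711769192 / 3696875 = -733.53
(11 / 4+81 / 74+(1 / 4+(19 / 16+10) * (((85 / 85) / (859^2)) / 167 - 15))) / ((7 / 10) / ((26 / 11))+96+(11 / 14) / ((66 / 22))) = -4075616811747390 / 2403730039279693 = -1.70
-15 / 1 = -15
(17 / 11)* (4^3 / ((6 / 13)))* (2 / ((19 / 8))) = 113152 / 627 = 180.47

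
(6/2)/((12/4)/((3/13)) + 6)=3/19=0.16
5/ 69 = 0.07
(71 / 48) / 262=71 / 12576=0.01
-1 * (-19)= 19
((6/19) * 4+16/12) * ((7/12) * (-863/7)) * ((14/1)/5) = -447034/855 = -522.85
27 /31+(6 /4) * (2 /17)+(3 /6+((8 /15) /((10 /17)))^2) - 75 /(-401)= 2.56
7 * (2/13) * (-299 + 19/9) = -37408/117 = -319.73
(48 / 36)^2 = 16 / 9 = 1.78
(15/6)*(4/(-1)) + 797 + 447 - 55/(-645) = 1234.09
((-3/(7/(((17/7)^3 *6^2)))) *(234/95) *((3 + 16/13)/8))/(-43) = 13132449/1961617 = 6.69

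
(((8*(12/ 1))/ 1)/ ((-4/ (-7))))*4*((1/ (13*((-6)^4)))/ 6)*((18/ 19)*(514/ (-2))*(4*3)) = -19.42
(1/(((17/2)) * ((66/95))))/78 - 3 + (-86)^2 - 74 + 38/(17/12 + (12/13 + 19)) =1066421239537/145670382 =7320.78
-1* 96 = -96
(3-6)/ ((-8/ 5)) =15/ 8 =1.88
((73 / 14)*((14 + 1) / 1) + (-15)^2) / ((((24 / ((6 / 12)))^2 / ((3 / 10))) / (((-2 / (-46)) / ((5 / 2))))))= 283 / 412160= 0.00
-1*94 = -94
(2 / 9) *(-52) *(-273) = 9464 / 3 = 3154.67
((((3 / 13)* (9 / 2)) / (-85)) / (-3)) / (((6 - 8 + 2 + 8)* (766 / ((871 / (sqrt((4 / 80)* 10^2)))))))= 603* sqrt(5) / 5208800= 0.00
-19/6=-3.17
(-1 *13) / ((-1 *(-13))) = -1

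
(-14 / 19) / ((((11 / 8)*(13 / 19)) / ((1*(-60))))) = 6720 / 143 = 46.99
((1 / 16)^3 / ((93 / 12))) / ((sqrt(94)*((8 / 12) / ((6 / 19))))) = 9*sqrt(94) / 56694784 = 0.00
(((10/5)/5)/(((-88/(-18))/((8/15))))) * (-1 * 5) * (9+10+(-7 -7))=-1.09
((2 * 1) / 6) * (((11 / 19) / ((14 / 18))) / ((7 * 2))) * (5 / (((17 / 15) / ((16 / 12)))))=1650 / 15827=0.10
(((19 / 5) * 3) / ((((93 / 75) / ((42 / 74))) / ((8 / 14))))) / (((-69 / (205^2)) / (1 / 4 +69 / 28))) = -910261500 / 184667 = -4929.21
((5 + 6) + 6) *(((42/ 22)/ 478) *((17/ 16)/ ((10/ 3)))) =0.02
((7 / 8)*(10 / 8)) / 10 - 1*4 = -249 / 64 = -3.89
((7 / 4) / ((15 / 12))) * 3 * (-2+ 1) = -21 / 5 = -4.20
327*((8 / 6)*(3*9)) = 11772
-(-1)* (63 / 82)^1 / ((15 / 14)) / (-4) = -147 / 820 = -0.18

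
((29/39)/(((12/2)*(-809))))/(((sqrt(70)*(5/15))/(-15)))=29*sqrt(70)/294476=0.00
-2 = -2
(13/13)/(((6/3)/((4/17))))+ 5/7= 99/119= 0.83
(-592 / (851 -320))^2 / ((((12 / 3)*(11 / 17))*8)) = 186184 / 3101571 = 0.06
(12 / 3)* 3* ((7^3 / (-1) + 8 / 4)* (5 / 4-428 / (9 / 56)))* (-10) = -326770070 / 3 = -108923356.67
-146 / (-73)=2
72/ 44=18/ 11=1.64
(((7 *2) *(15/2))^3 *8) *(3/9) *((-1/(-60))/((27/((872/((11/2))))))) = 29909600/99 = 302117.17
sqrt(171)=3* sqrt(19)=13.08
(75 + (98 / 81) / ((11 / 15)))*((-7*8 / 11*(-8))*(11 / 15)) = 2039744 / 891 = 2289.27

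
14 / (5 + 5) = 7 / 5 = 1.40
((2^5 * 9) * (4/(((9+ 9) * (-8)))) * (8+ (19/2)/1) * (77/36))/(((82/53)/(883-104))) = -2713865/18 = -150770.28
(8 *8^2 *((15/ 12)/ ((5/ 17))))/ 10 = 1088/ 5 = 217.60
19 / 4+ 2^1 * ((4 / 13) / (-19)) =4661 / 988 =4.72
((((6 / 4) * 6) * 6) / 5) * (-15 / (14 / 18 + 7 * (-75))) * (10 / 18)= 0.17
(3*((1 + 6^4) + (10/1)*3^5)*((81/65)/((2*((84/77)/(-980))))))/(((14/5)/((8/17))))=-1051823.48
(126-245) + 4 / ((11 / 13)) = -114.27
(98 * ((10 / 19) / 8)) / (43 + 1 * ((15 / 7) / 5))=1715 / 11552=0.15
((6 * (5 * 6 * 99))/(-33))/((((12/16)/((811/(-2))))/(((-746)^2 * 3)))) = 487441234080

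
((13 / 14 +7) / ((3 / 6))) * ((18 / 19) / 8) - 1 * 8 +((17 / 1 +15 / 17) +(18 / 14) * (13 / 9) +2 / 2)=132199 / 9044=14.62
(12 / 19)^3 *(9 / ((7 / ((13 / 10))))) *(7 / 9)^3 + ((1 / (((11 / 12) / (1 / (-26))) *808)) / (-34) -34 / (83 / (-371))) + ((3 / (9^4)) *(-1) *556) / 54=50239449273001435063 / 330154914549465720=152.17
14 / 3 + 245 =749 / 3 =249.67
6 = 6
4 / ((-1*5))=-4 / 5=-0.80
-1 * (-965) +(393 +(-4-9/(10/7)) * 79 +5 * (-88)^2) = 392643/10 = 39264.30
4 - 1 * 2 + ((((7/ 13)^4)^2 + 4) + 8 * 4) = 38.01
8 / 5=1.60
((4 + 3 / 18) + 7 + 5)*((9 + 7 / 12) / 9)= 11155 / 648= 17.21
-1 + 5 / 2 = 3 / 2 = 1.50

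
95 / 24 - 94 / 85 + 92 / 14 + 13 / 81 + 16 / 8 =11.58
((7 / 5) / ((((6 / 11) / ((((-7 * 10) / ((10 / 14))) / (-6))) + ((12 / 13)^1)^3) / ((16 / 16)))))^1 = 8289281 / 4854690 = 1.71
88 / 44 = 2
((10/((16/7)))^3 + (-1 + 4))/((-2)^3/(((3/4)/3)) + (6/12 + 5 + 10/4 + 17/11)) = -488521/126464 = -3.86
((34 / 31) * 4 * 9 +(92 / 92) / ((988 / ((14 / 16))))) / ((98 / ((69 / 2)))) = 667555197 / 48024704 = 13.90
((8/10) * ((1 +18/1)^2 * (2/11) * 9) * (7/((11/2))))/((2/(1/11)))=181944/6655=27.34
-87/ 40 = -2.18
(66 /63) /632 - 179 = -1187833 /6636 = -179.00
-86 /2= -43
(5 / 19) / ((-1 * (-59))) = 5 / 1121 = 0.00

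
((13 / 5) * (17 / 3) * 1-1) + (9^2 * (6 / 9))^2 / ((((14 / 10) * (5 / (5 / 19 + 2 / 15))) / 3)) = 1015922 / 1995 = 509.23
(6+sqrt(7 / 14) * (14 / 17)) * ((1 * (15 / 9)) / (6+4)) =7 * sqrt(2) / 102+1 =1.10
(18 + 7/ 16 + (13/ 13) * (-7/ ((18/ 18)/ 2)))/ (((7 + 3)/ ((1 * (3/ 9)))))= 71/ 480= 0.15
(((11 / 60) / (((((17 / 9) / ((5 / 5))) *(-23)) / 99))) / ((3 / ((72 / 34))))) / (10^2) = -9801 / 3323500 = -0.00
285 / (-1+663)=285 / 662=0.43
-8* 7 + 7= -49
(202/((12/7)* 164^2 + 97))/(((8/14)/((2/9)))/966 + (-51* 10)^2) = 1593578/94808203263993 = 0.00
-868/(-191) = 868/191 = 4.54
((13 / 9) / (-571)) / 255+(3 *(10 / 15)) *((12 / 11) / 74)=0.03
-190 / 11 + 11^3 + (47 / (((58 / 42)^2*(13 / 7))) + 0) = 159588762 / 120263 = 1327.00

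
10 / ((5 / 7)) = 14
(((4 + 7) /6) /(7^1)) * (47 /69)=517 /2898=0.18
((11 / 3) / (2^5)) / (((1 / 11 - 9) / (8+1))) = -363 / 3136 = -0.12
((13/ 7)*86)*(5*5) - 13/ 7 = 3991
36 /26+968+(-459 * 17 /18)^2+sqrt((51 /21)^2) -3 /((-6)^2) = 188893.98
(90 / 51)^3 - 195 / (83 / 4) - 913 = -373893367 / 407779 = -916.90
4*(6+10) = 64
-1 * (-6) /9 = 2 /3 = 0.67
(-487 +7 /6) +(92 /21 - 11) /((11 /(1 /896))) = -100555979 /206976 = -485.83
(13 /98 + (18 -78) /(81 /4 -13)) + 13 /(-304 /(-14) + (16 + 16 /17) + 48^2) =-3223658197 /396140696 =-8.14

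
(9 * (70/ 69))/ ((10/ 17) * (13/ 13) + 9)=3570/ 3749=0.95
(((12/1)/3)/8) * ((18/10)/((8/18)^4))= 59049/2560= 23.07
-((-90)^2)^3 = -531441000000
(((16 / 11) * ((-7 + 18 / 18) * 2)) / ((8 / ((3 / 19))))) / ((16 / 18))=-81 / 209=-0.39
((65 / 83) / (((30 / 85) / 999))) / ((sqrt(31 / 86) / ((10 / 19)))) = 1839825 * sqrt(2666) / 48887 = 1943.18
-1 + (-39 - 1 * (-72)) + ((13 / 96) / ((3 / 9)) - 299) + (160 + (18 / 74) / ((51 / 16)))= -2143983 / 20128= -106.52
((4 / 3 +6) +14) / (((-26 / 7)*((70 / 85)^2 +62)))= -32368 / 353223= -0.09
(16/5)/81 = 16/405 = 0.04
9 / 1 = 9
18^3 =5832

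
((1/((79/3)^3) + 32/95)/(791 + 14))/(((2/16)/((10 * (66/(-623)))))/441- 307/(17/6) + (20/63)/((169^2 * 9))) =-218449907537333472/56557804767627565419085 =-0.00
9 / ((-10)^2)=9 / 100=0.09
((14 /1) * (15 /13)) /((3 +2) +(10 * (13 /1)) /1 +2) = 210 /1781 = 0.12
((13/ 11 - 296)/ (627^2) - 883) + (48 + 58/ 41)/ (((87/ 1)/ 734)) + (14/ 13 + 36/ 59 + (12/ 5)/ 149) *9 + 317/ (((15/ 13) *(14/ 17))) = -1606468748080874143/ 13710965532834570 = -117.17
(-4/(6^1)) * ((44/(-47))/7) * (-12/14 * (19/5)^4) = -22936496/1439375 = -15.94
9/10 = 0.90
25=25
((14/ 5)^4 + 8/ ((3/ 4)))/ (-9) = -135248/ 16875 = -8.01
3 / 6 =1 / 2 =0.50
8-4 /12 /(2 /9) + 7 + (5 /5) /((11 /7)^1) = 311 /22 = 14.14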